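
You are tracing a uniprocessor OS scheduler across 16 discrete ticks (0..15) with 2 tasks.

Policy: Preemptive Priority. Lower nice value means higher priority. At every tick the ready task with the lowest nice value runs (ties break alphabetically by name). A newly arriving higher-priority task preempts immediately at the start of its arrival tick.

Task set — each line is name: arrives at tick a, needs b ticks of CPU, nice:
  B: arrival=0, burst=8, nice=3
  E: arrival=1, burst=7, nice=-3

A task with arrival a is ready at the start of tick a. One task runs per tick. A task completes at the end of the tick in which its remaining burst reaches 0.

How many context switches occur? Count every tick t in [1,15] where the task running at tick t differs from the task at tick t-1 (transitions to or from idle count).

t=0: ready={B} → run B
t=1: ready={B,E} → run E
t=2: ready={B,E} → run E
t=3: ready={B,E} → run E
t=4: ready={B,E} → run E
t=5: ready={B,E} → run E
t=6: ready={B,E} → run E
t=7: ready={B,E} → run E
t=8: ready={B} → run B
t=9: ready={B} → run B
t=10: ready={B} → run B
t=11: ready={B} → run B
t=12: ready={B} → run B
t=13: ready={B} → run B
t=14: ready={B} → run B
t=15: (idle)

context switches = 3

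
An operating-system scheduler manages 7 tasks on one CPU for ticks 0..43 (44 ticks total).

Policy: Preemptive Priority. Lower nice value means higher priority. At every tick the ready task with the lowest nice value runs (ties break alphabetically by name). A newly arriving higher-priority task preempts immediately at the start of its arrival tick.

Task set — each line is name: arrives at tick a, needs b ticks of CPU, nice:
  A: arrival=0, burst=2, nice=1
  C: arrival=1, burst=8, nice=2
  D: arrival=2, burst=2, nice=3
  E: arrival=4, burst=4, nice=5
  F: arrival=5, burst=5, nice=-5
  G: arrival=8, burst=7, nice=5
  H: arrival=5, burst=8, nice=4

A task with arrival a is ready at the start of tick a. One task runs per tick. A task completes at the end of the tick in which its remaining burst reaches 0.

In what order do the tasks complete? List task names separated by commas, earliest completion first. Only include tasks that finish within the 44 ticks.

completion order = A, F, C, D, H, E, G

t=0: ready={A} → run A
t=1: ready={A,C} → run A
t=2: ready={C,D} → run C
t=3: ready={C,D} → run C
t=4: ready={C,D,E} → run C
t=5: ready={C,D,E,F,H} → run F
t=6: ready={C,D,E,F,H} → run F
t=7: ready={C,D,E,F,H} → run F
t=8: ready={C,D,E,F,G,H} → run F
t=9: ready={C,D,E,F,G,H} → run F
t=10: ready={C,D,E,G,H} → run C
t=11: ready={C,D,E,G,H} → run C
t=12: ready={C,D,E,G,H} → run C
t=13: ready={C,D,E,G,H} → run C
t=14: ready={C,D,E,G,H} → run C
t=15: ready={D,E,G,H} → run D
t=16: ready={D,E,G,H} → run D
t=17: ready={E,G,H} → run H
t=18: ready={E,G,H} → run H
t=19: ready={E,G,H} → run H
t=20: ready={E,G,H} → run H
t=21: ready={E,G,H} → run H
t=22: ready={E,G,H} → run H
t=23: ready={E,G,H} → run H
t=24: ready={E,G,H} → run H
t=25: ready={E,G} → run E
t=26: ready={E,G} → run E
t=27: ready={E,G} → run E
t=28: ready={E,G} → run E
t=29: ready={G} → run G
t=30: ready={G} → run G
t=31: ready={G} → run G
t=32: ready={G} → run G
t=33: ready={G} → run G
t=34: ready={G} → run G
t=35: ready={G} → run G
t=36: (idle)
t=37: (idle)
t=38: (idle)
t=39: (idle)
t=40: (idle)
t=41: (idle)
t=42: (idle)
t=43: (idle)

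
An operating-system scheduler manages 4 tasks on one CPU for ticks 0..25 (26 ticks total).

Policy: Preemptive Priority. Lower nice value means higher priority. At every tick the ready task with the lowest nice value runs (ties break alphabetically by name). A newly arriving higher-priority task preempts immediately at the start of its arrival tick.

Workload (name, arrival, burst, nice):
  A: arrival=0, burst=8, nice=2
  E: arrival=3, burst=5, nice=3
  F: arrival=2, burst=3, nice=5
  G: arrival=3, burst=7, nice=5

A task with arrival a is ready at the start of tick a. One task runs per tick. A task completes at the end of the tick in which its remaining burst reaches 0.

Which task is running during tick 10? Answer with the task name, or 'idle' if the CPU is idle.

running at tick 10 = E

t=0: ready={A} → run A
t=1: ready={A} → run A
t=2: ready={A,F} → run A
t=3: ready={A,E,F,G} → run A
t=4: ready={A,E,F,G} → run A
t=5: ready={A,E,F,G} → run A
t=6: ready={A,E,F,G} → run A
t=7: ready={A,E,F,G} → run A
t=8: ready={E,F,G} → run E
t=9: ready={E,F,G} → run E
t=10: ready={E,F,G} → run E
t=11: ready={E,F,G} → run E
t=12: ready={E,F,G} → run E
t=13: ready={F,G} → run F
t=14: ready={F,G} → run F
t=15: ready={F,G} → run F
t=16: ready={G} → run G
t=17: ready={G} → run G
t=18: ready={G} → run G
t=19: ready={G} → run G
t=20: ready={G} → run G
t=21: ready={G} → run G
t=22: ready={G} → run G
t=23: (idle)
t=24: (idle)
t=25: (idle)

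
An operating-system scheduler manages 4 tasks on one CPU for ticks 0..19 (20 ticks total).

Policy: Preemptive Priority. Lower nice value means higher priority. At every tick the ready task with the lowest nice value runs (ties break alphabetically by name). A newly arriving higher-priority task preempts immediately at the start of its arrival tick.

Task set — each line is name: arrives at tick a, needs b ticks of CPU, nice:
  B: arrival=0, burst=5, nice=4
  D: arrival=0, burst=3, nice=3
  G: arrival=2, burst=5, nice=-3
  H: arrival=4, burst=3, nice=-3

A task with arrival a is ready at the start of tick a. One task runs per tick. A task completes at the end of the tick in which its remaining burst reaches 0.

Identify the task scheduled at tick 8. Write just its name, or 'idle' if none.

running at tick 8 = H

t=0: ready={B,D} → run D
t=1: ready={B,D} → run D
t=2: ready={B,D,G} → run G
t=3: ready={B,D,G} → run G
t=4: ready={B,D,G,H} → run G
t=5: ready={B,D,G,H} → run G
t=6: ready={B,D,G,H} → run G
t=7: ready={B,D,H} → run H
t=8: ready={B,D,H} → run H
t=9: ready={B,D,H} → run H
t=10: ready={B,D} → run D
t=11: ready={B} → run B
t=12: ready={B} → run B
t=13: ready={B} → run B
t=14: ready={B} → run B
t=15: ready={B} → run B
t=16: (idle)
t=17: (idle)
t=18: (idle)
t=19: (idle)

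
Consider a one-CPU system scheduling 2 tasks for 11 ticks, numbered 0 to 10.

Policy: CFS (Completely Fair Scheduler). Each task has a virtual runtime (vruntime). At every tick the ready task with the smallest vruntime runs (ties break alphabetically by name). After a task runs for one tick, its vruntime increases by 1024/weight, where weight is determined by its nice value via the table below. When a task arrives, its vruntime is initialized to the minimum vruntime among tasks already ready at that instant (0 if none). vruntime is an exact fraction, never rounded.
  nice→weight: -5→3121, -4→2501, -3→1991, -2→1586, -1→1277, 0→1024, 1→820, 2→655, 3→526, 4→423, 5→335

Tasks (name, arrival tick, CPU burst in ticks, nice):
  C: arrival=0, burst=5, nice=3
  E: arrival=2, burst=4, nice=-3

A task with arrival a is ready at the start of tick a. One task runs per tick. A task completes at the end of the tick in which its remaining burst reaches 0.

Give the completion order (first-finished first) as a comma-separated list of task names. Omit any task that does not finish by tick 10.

completion order = E, C

t=0: vr[C=0] → run C
t=1: vr[C=512/263] → run C
t=2: vr[C=1024/263 E=1024/263] → run C
t=3: vr[C=1536/263 E=1024/263] → run E
t=4: vr[C=1536/263 E=2308096/523633] → run E
t=5: vr[C=1536/263 E=2577408/523633] → run E
t=6: vr[C=1536/263 E=2846720/523633] → run E
t=7: vr[C=1536/263] → run C
t=8: vr[C=2048/263] → run C
t=9: (idle)
t=10: (idle)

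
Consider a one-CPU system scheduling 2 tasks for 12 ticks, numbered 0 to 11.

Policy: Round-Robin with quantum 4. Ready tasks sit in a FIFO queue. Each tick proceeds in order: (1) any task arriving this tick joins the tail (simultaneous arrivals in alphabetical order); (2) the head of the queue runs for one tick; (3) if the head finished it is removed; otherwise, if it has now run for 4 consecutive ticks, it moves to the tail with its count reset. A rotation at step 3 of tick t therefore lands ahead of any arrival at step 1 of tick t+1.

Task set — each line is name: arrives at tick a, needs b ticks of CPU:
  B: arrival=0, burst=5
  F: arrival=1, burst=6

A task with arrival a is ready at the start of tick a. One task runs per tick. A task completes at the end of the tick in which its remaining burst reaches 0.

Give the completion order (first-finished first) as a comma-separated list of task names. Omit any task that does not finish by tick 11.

completion order = B, F

t=0: queue=[B] q_used=0 → run B
t=1: queue=[B,F] q_used=1 → run B
t=2: queue=[B,F] q_used=2 → run B
t=3: queue=[B,F] q_used=3 → run B
t=4: queue=[F,B] q_used=0 → run F
t=5: queue=[F,B] q_used=1 → run F
t=6: queue=[F,B] q_used=2 → run F
t=7: queue=[F,B] q_used=3 → run F
t=8: queue=[B,F] q_used=0 → run B
t=9: queue=[F] q_used=0 → run F
t=10: queue=[F] q_used=1 → run F
t=11: (idle)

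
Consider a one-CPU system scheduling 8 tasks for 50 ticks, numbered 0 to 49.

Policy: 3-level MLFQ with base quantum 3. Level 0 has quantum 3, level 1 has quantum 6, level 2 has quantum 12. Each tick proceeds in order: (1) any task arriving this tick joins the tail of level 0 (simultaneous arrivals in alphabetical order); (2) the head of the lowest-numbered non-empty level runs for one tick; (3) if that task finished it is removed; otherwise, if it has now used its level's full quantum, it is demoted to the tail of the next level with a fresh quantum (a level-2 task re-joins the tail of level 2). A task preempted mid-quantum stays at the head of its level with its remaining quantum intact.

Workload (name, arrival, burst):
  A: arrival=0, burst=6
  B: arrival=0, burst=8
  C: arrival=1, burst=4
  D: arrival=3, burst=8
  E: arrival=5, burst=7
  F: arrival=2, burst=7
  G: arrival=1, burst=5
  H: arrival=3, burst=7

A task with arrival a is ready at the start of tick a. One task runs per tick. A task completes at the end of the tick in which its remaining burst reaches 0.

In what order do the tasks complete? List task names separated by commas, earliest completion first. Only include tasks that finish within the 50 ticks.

t=0: L0/L1/L2 = AB/-/- → run A
t=1: L0/L1/L2 = ABCG/-/- → run A
t=2: L0/L1/L2 = ABCGF/-/- → run A
t=3: L0/L1/L2 = BCGFDH/A/- → run B
t=4: L0/L1/L2 = BCGFDH/A/- → run B
t=5: L0/L1/L2 = BCGFDHE/A/- → run B
t=6: L0/L1/L2 = CGFDHE/AB/- → run C
t=7: L0/L1/L2 = CGFDHE/AB/- → run C
t=8: L0/L1/L2 = CGFDHE/AB/- → run C
t=9: L0/L1/L2 = GFDHE/ABC/- → run G
t=10: L0/L1/L2 = GFDHE/ABC/- → run G
t=11: L0/L1/L2 = GFDHE/ABC/- → run G
t=12: L0/L1/L2 = FDHE/ABCG/- → run F
t=13: L0/L1/L2 = FDHE/ABCG/- → run F
t=14: L0/L1/L2 = FDHE/ABCG/- → run F
t=15: L0/L1/L2 = DHE/ABCGF/- → run D
t=16: L0/L1/L2 = DHE/ABCGF/- → run D
t=17: L0/L1/L2 = DHE/ABCGF/- → run D
t=18: L0/L1/L2 = HE/ABCGFD/- → run H
t=19: L0/L1/L2 = HE/ABCGFD/- → run H
t=20: L0/L1/L2 = HE/ABCGFD/- → run H
t=21: L0/L1/L2 = E/ABCGFDH/- → run E
t=22: L0/L1/L2 = E/ABCGFDH/- → run E
t=23: L0/L1/L2 = E/ABCGFDH/- → run E
t=24: L0/L1/L2 = -/ABCGFDHE/- → run A
t=25: L0/L1/L2 = -/ABCGFDHE/- → run A
t=26: L0/L1/L2 = -/ABCGFDHE/- → run A
t=27: L0/L1/L2 = -/BCGFDHE/- → run B
t=28: L0/L1/L2 = -/BCGFDHE/- → run B
t=29: L0/L1/L2 = -/BCGFDHE/- → run B
t=30: L0/L1/L2 = -/BCGFDHE/- → run B
t=31: L0/L1/L2 = -/BCGFDHE/- → run B
t=32: L0/L1/L2 = -/CGFDHE/- → run C
t=33: L0/L1/L2 = -/GFDHE/- → run G
t=34: L0/L1/L2 = -/GFDHE/- → run G
t=35: L0/L1/L2 = -/FDHE/- → run F
t=36: L0/L1/L2 = -/FDHE/- → run F
t=37: L0/L1/L2 = -/FDHE/- → run F
t=38: L0/L1/L2 = -/FDHE/- → run F
t=39: L0/L1/L2 = -/DHE/- → run D
t=40: L0/L1/L2 = -/DHE/- → run D
t=41: L0/L1/L2 = -/DHE/- → run D
t=42: L0/L1/L2 = -/DHE/- → run D
t=43: L0/L1/L2 = -/DHE/- → run D
t=44: L0/L1/L2 = -/HE/- → run H
t=45: L0/L1/L2 = -/HE/- → run H
t=46: L0/L1/L2 = -/HE/- → run H
t=47: L0/L1/L2 = -/HE/- → run H
t=48: L0/L1/L2 = -/E/- → run E
t=49: L0/L1/L2 = -/E/- → run E

completion order = A, B, C, G, F, D, H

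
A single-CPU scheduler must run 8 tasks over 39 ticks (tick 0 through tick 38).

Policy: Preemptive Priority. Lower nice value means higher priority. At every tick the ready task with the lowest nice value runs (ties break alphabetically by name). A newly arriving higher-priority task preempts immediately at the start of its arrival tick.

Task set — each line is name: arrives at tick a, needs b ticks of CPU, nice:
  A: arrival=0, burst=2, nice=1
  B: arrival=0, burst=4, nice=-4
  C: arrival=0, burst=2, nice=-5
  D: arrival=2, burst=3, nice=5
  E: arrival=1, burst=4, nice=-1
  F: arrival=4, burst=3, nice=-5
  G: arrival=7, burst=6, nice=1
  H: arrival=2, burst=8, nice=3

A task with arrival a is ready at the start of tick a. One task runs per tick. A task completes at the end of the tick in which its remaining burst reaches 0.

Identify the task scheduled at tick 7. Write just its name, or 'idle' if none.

running at tick 7 = B

t=0: ready={A,B,C} → run C
t=1: ready={A,B,C,E} → run C
t=2: ready={A,B,D,E,H} → run B
t=3: ready={A,B,D,E,H} → run B
t=4: ready={A,B,D,E,F,H} → run F
t=5: ready={A,B,D,E,F,H} → run F
t=6: ready={A,B,D,E,F,H} → run F
t=7: ready={A,B,D,E,G,H} → run B
t=8: ready={A,B,D,E,G,H} → run B
t=9: ready={A,D,E,G,H} → run E
t=10: ready={A,D,E,G,H} → run E
t=11: ready={A,D,E,G,H} → run E
t=12: ready={A,D,E,G,H} → run E
t=13: ready={A,D,G,H} → run A
t=14: ready={A,D,G,H} → run A
t=15: ready={D,G,H} → run G
t=16: ready={D,G,H} → run G
t=17: ready={D,G,H} → run G
t=18: ready={D,G,H} → run G
t=19: ready={D,G,H} → run G
t=20: ready={D,G,H} → run G
t=21: ready={D,H} → run H
t=22: ready={D,H} → run H
t=23: ready={D,H} → run H
t=24: ready={D,H} → run H
t=25: ready={D,H} → run H
t=26: ready={D,H} → run H
t=27: ready={D,H} → run H
t=28: ready={D,H} → run H
t=29: ready={D} → run D
t=30: ready={D} → run D
t=31: ready={D} → run D
t=32: (idle)
t=33: (idle)
t=34: (idle)
t=35: (idle)
t=36: (idle)
t=37: (idle)
t=38: (idle)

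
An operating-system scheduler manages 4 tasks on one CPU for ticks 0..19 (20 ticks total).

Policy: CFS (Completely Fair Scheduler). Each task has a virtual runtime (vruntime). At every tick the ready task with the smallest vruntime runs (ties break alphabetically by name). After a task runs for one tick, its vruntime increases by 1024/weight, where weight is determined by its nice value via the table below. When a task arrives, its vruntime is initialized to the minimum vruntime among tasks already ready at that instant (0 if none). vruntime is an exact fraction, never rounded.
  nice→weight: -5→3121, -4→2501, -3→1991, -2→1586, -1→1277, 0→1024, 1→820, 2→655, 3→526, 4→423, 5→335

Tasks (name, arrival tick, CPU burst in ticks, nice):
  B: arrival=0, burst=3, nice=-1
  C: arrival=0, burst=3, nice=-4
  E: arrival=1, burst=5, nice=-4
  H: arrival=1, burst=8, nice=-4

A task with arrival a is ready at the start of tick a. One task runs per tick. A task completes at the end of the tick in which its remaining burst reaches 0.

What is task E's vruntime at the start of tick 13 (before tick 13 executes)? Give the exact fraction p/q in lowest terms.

t=0: vr[B=0 C=0] → run B
t=1: vr[B=1024/1277 C=0 E=0 H=0] → run C
t=2: vr[B=1024/1277 C=1024/2501 E=0 H=0] → run E
t=3: vr[B=1024/1277 C=1024/2501 E=1024/2501 H=0] → run H
t=4: vr[B=1024/1277 C=1024/2501 E=1024/2501 H=1024/2501] → run C
t=5: vr[B=1024/1277 C=2048/2501 E=1024/2501 H=1024/2501] → run E
t=6: vr[B=1024/1277 C=2048/2501 E=2048/2501 H=1024/2501] → run H
t=7: vr[B=1024/1277 C=2048/2501 E=2048/2501 H=2048/2501] → run B
t=8: vr[B=2048/1277 C=2048/2501 E=2048/2501 H=2048/2501] → run C
t=9: vr[B=2048/1277 E=2048/2501 H=2048/2501] → run E
t=10: vr[B=2048/1277 E=3072/2501 H=2048/2501] → run H
t=11: vr[B=2048/1277 E=3072/2501 H=3072/2501] → run E
t=12: vr[B=2048/1277 E=4096/2501 H=3072/2501] → run H
t=13: vr[B=2048/1277 E=4096/2501 H=4096/2501] → run B
t=14: vr[E=4096/2501 H=4096/2501] → run E
t=15: vr[H=4096/2501] → run H
t=16: vr[H=5120/2501] → run H
t=17: vr[H=6144/2501] → run H
t=18: vr[H=7168/2501] → run H
t=19: (idle)

vruntime(E, start of tick 13) = 4096/2501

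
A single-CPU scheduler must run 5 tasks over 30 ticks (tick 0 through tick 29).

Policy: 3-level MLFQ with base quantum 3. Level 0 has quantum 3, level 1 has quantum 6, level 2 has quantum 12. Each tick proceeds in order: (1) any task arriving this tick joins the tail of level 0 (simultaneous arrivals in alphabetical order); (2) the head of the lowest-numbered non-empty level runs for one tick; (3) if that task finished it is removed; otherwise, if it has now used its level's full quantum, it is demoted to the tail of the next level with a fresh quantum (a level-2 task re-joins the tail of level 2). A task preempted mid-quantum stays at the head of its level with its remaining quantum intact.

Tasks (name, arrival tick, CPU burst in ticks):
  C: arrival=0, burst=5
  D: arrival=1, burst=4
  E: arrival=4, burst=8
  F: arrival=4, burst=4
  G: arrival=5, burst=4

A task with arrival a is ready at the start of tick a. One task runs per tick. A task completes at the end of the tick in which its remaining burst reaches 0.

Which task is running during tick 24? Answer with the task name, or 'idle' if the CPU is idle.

running at tick 24 = G

t=0: L0/L1/L2 = C/-/- → run C
t=1: L0/L1/L2 = CD/-/- → run C
t=2: L0/L1/L2 = CD/-/- → run C
t=3: L0/L1/L2 = D/C/- → run D
t=4: L0/L1/L2 = DEF/C/- → run D
t=5: L0/L1/L2 = DEFG/C/- → run D
t=6: L0/L1/L2 = EFG/CD/- → run E
t=7: L0/L1/L2 = EFG/CD/- → run E
t=8: L0/L1/L2 = EFG/CD/- → run E
t=9: L0/L1/L2 = FG/CDE/- → run F
t=10: L0/L1/L2 = FG/CDE/- → run F
t=11: L0/L1/L2 = FG/CDE/- → run F
t=12: L0/L1/L2 = G/CDEF/- → run G
t=13: L0/L1/L2 = G/CDEF/- → run G
t=14: L0/L1/L2 = G/CDEF/- → run G
t=15: L0/L1/L2 = -/CDEFG/- → run C
t=16: L0/L1/L2 = -/CDEFG/- → run C
t=17: L0/L1/L2 = -/DEFG/- → run D
t=18: L0/L1/L2 = -/EFG/- → run E
t=19: L0/L1/L2 = -/EFG/- → run E
t=20: L0/L1/L2 = -/EFG/- → run E
t=21: L0/L1/L2 = -/EFG/- → run E
t=22: L0/L1/L2 = -/EFG/- → run E
t=23: L0/L1/L2 = -/FG/- → run F
t=24: L0/L1/L2 = -/G/- → run G
t=25: (idle)
t=26: (idle)
t=27: (idle)
t=28: (idle)
t=29: (idle)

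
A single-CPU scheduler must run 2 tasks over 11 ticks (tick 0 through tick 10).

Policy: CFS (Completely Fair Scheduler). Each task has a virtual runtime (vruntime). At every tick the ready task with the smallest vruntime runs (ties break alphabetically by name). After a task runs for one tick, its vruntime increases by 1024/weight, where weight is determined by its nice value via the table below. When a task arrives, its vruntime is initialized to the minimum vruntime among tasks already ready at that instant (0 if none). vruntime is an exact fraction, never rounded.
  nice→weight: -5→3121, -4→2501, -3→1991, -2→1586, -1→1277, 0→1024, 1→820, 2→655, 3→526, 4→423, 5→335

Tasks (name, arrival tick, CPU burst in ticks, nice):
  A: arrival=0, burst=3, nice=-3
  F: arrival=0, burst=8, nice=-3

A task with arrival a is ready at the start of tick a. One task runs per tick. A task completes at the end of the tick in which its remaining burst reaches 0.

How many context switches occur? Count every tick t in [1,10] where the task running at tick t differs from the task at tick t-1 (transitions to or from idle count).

t=0: vr[A=0 F=0] → run A
t=1: vr[A=1024/1991 F=0] → run F
t=2: vr[A=1024/1991 F=1024/1991] → run A
t=3: vr[A=2048/1991 F=1024/1991] → run F
t=4: vr[A=2048/1991 F=2048/1991] → run A
t=5: vr[F=2048/1991] → run F
t=6: vr[F=3072/1991] → run F
t=7: vr[F=4096/1991] → run F
t=8: vr[F=5120/1991] → run F
t=9: vr[F=6144/1991] → run F
t=10: vr[F=7168/1991] → run F

context switches = 5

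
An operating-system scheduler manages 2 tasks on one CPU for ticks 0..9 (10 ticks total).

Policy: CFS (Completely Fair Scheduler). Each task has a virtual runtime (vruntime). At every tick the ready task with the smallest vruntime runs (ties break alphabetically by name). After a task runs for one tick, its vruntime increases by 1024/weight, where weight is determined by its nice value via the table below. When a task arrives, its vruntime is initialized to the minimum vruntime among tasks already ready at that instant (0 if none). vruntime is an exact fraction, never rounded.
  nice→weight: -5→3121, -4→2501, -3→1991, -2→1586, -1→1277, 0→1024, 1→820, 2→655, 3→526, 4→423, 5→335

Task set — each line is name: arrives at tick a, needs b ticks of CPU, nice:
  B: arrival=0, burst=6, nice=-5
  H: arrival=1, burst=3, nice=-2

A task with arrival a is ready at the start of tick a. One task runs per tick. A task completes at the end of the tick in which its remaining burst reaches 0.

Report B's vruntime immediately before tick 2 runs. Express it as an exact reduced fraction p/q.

vruntime(B, start of tick 2) = 2048/3121

t=0: vr[B=0] → run B
t=1: vr[B=1024/3121 H=1024/3121] → run B
t=2: vr[B=2048/3121 H=1024/3121] → run H
t=3: vr[B=2048/3121 H=2409984/2474953] → run B
t=4: vr[B=3072/3121 H=2409984/2474953] → run H
t=5: vr[B=3072/3121 H=4007936/2474953] → run B
t=6: vr[B=4096/3121 H=4007936/2474953] → run B
t=7: vr[B=5120/3121 H=4007936/2474953] → run H
t=8: vr[B=5120/3121] → run B
t=9: (idle)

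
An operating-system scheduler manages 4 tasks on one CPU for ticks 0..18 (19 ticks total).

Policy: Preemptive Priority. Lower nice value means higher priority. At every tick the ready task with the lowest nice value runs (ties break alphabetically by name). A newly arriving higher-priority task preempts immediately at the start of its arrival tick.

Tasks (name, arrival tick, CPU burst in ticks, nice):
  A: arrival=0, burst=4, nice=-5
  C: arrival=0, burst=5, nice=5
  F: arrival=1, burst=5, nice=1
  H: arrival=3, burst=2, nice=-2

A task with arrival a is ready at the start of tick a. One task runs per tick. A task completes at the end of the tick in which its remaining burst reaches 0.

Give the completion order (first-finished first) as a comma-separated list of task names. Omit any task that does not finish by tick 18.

completion order = A, H, F, C

t=0: ready={A,C} → run A
t=1: ready={A,C,F} → run A
t=2: ready={A,C,F} → run A
t=3: ready={A,C,F,H} → run A
t=4: ready={C,F,H} → run H
t=5: ready={C,F,H} → run H
t=6: ready={C,F} → run F
t=7: ready={C,F} → run F
t=8: ready={C,F} → run F
t=9: ready={C,F} → run F
t=10: ready={C,F} → run F
t=11: ready={C} → run C
t=12: ready={C} → run C
t=13: ready={C} → run C
t=14: ready={C} → run C
t=15: ready={C} → run C
t=16: (idle)
t=17: (idle)
t=18: (idle)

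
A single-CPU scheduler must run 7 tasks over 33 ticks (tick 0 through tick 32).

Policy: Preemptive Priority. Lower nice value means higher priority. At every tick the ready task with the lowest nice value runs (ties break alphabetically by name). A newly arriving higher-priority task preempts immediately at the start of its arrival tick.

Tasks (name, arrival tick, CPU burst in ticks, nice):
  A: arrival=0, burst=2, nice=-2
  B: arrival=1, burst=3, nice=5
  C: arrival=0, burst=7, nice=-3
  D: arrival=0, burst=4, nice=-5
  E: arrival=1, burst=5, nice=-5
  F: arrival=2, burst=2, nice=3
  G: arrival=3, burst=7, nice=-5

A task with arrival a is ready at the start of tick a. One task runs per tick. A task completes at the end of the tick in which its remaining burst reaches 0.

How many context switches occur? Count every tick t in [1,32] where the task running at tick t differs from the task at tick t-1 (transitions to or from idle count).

context switches = 7

t=0: ready={A,C,D} → run D
t=1: ready={A,B,C,D,E} → run D
t=2: ready={A,B,C,D,E,F} → run D
t=3: ready={A,B,C,D,E,F,G} → run D
t=4: ready={A,B,C,E,F,G} → run E
t=5: ready={A,B,C,E,F,G} → run E
t=6: ready={A,B,C,E,F,G} → run E
t=7: ready={A,B,C,E,F,G} → run E
t=8: ready={A,B,C,E,F,G} → run E
t=9: ready={A,B,C,F,G} → run G
t=10: ready={A,B,C,F,G} → run G
t=11: ready={A,B,C,F,G} → run G
t=12: ready={A,B,C,F,G} → run G
t=13: ready={A,B,C,F,G} → run G
t=14: ready={A,B,C,F,G} → run G
t=15: ready={A,B,C,F,G} → run G
t=16: ready={A,B,C,F} → run C
t=17: ready={A,B,C,F} → run C
t=18: ready={A,B,C,F} → run C
t=19: ready={A,B,C,F} → run C
t=20: ready={A,B,C,F} → run C
t=21: ready={A,B,C,F} → run C
t=22: ready={A,B,C,F} → run C
t=23: ready={A,B,F} → run A
t=24: ready={A,B,F} → run A
t=25: ready={B,F} → run F
t=26: ready={B,F} → run F
t=27: ready={B} → run B
t=28: ready={B} → run B
t=29: ready={B} → run B
t=30: (idle)
t=31: (idle)
t=32: (idle)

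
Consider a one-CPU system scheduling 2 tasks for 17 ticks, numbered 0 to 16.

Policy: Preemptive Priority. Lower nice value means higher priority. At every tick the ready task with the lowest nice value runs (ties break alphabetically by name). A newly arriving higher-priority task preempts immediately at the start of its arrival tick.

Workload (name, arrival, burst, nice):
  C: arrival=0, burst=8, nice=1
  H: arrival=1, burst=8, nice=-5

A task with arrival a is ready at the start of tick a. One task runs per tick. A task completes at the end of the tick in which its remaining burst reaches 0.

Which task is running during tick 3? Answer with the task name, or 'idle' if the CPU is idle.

t=0: ready={C} → run C
t=1: ready={C,H} → run H
t=2: ready={C,H} → run H
t=3: ready={C,H} → run H
t=4: ready={C,H} → run H
t=5: ready={C,H} → run H
t=6: ready={C,H} → run H
t=7: ready={C,H} → run H
t=8: ready={C,H} → run H
t=9: ready={C} → run C
t=10: ready={C} → run C
t=11: ready={C} → run C
t=12: ready={C} → run C
t=13: ready={C} → run C
t=14: ready={C} → run C
t=15: ready={C} → run C
t=16: (idle)

running at tick 3 = H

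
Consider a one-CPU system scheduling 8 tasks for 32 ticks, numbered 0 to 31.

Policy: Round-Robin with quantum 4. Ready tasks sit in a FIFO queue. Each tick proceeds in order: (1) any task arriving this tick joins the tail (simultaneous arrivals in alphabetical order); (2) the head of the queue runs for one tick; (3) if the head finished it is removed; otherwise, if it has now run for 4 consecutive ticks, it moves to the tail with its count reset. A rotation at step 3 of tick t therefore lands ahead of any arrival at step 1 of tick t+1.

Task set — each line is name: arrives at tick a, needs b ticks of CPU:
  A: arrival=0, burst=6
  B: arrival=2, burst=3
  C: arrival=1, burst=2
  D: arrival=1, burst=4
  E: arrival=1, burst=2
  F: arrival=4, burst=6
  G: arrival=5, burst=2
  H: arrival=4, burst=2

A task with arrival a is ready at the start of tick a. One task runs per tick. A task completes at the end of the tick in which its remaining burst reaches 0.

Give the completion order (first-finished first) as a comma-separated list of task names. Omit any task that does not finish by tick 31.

completion order = C, D, E, B, A, H, G, F

t=0: queue=[A] q_used=0 → run A
t=1: queue=[A,C,D,E] q_used=1 → run A
t=2: queue=[A,C,D,E,B] q_used=2 → run A
t=3: queue=[A,C,D,E,B] q_used=3 → run A
t=4: queue=[C,D,E,B,A,F,H] q_used=0 → run C
t=5: queue=[C,D,E,B,A,F,H,G] q_used=1 → run C
t=6: queue=[D,E,B,A,F,H,G] q_used=0 → run D
t=7: queue=[D,E,B,A,F,H,G] q_used=1 → run D
t=8: queue=[D,E,B,A,F,H,G] q_used=2 → run D
t=9: queue=[D,E,B,A,F,H,G] q_used=3 → run D
t=10: queue=[E,B,A,F,H,G] q_used=0 → run E
t=11: queue=[E,B,A,F,H,G] q_used=1 → run E
t=12: queue=[B,A,F,H,G] q_used=0 → run B
t=13: queue=[B,A,F,H,G] q_used=1 → run B
t=14: queue=[B,A,F,H,G] q_used=2 → run B
t=15: queue=[A,F,H,G] q_used=0 → run A
t=16: queue=[A,F,H,G] q_used=1 → run A
t=17: queue=[F,H,G] q_used=0 → run F
t=18: queue=[F,H,G] q_used=1 → run F
t=19: queue=[F,H,G] q_used=2 → run F
t=20: queue=[F,H,G] q_used=3 → run F
t=21: queue=[H,G,F] q_used=0 → run H
t=22: queue=[H,G,F] q_used=1 → run H
t=23: queue=[G,F] q_used=0 → run G
t=24: queue=[G,F] q_used=1 → run G
t=25: queue=[F] q_used=0 → run F
t=26: queue=[F] q_used=1 → run F
t=27: (idle)
t=28: (idle)
t=29: (idle)
t=30: (idle)
t=31: (idle)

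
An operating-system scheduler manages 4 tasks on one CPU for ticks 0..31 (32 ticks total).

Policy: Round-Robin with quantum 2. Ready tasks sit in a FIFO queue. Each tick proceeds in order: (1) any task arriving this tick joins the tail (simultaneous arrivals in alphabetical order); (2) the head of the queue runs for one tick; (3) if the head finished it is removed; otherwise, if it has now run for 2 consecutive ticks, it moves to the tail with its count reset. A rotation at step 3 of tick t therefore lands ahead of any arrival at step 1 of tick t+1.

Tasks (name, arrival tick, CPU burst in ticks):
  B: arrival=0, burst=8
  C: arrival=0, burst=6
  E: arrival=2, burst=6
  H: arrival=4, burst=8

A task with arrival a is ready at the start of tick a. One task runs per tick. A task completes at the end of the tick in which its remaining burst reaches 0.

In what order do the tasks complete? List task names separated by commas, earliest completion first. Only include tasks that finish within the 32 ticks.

completion order = C, B, E, H

t=0: queue=[B,C] q_used=0 → run B
t=1: queue=[B,C] q_used=1 → run B
t=2: queue=[C,B,E] q_used=0 → run C
t=3: queue=[C,B,E] q_used=1 → run C
t=4: queue=[B,E,C,H] q_used=0 → run B
t=5: queue=[B,E,C,H] q_used=1 → run B
t=6: queue=[E,C,H,B] q_used=0 → run E
t=7: queue=[E,C,H,B] q_used=1 → run E
t=8: queue=[C,H,B,E] q_used=0 → run C
t=9: queue=[C,H,B,E] q_used=1 → run C
t=10: queue=[H,B,E,C] q_used=0 → run H
t=11: queue=[H,B,E,C] q_used=1 → run H
t=12: queue=[B,E,C,H] q_used=0 → run B
t=13: queue=[B,E,C,H] q_used=1 → run B
t=14: queue=[E,C,H,B] q_used=0 → run E
t=15: queue=[E,C,H,B] q_used=1 → run E
t=16: queue=[C,H,B,E] q_used=0 → run C
t=17: queue=[C,H,B,E] q_used=1 → run C
t=18: queue=[H,B,E] q_used=0 → run H
t=19: queue=[H,B,E] q_used=1 → run H
t=20: queue=[B,E,H] q_used=0 → run B
t=21: queue=[B,E,H] q_used=1 → run B
t=22: queue=[E,H] q_used=0 → run E
t=23: queue=[E,H] q_used=1 → run E
t=24: queue=[H] q_used=0 → run H
t=25: queue=[H] q_used=1 → run H
t=26: queue=[H] q_used=0 → run H
t=27: queue=[H] q_used=1 → run H
t=28: (idle)
t=29: (idle)
t=30: (idle)
t=31: (idle)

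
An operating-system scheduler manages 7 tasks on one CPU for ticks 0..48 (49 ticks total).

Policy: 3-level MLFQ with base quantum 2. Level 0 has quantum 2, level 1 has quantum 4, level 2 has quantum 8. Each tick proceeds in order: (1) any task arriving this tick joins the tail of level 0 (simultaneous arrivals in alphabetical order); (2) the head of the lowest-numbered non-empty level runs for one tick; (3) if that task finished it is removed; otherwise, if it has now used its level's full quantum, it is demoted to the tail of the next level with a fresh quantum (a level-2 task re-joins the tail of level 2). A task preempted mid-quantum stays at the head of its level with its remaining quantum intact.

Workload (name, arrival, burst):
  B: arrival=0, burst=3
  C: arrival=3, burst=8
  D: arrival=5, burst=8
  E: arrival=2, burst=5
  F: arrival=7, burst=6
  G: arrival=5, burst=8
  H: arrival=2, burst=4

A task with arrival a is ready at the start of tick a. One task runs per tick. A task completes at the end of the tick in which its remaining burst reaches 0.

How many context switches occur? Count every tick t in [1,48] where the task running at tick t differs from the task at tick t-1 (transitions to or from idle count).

t=0: L0/L1/L2 = B/-/- → run B
t=1: L0/L1/L2 = B/-/- → run B
t=2: L0/L1/L2 = EH/B/- → run E
t=3: L0/L1/L2 = EHC/B/- → run E
t=4: L0/L1/L2 = HC/BE/- → run H
t=5: L0/L1/L2 = HCDG/BE/- → run H
t=6: L0/L1/L2 = CDG/BEH/- → run C
t=7: L0/L1/L2 = CDGF/BEH/- → run C
t=8: L0/L1/L2 = DGF/BEHC/- → run D
t=9: L0/L1/L2 = DGF/BEHC/- → run D
t=10: L0/L1/L2 = GF/BEHCD/- → run G
t=11: L0/L1/L2 = GF/BEHCD/- → run G
t=12: L0/L1/L2 = F/BEHCDG/- → run F
t=13: L0/L1/L2 = F/BEHCDG/- → run F
t=14: L0/L1/L2 = -/BEHCDGF/- → run B
t=15: L0/L1/L2 = -/EHCDGF/- → run E
t=16: L0/L1/L2 = -/EHCDGF/- → run E
t=17: L0/L1/L2 = -/EHCDGF/- → run E
t=18: L0/L1/L2 = -/HCDGF/- → run H
t=19: L0/L1/L2 = -/HCDGF/- → run H
t=20: L0/L1/L2 = -/CDGF/- → run C
t=21: L0/L1/L2 = -/CDGF/- → run C
t=22: L0/L1/L2 = -/CDGF/- → run C
t=23: L0/L1/L2 = -/CDGF/- → run C
t=24: L0/L1/L2 = -/DGF/C → run D
t=25: L0/L1/L2 = -/DGF/C → run D
t=26: L0/L1/L2 = -/DGF/C → run D
t=27: L0/L1/L2 = -/DGF/C → run D
t=28: L0/L1/L2 = -/GF/CD → run G
t=29: L0/L1/L2 = -/GF/CD → run G
t=30: L0/L1/L2 = -/GF/CD → run G
t=31: L0/L1/L2 = -/GF/CD → run G
t=32: L0/L1/L2 = -/F/CDG → run F
t=33: L0/L1/L2 = -/F/CDG → run F
t=34: L0/L1/L2 = -/F/CDG → run F
t=35: L0/L1/L2 = -/F/CDG → run F
t=36: L0/L1/L2 = -/-/CDG → run C
t=37: L0/L1/L2 = -/-/CDG → run C
t=38: L0/L1/L2 = -/-/DG → run D
t=39: L0/L1/L2 = -/-/DG → run D
t=40: L0/L1/L2 = -/-/G → run G
t=41: L0/L1/L2 = -/-/G → run G
t=42: (idle)
t=43: (idle)
t=44: (idle)
t=45: (idle)
t=46: (idle)
t=47: (idle)
t=48: (idle)

context switches = 17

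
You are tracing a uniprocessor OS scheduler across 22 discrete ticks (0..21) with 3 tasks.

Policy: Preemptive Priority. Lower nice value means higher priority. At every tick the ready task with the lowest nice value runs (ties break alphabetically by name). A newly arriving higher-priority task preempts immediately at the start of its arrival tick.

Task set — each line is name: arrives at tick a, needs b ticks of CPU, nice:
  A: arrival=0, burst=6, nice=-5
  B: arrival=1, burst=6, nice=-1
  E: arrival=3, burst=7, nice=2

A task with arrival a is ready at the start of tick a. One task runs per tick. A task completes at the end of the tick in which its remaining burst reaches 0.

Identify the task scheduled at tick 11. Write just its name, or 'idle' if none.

running at tick 11 = B

t=0: ready={A} → run A
t=1: ready={A,B} → run A
t=2: ready={A,B} → run A
t=3: ready={A,B,E} → run A
t=4: ready={A,B,E} → run A
t=5: ready={A,B,E} → run A
t=6: ready={B,E} → run B
t=7: ready={B,E} → run B
t=8: ready={B,E} → run B
t=9: ready={B,E} → run B
t=10: ready={B,E} → run B
t=11: ready={B,E} → run B
t=12: ready={E} → run E
t=13: ready={E} → run E
t=14: ready={E} → run E
t=15: ready={E} → run E
t=16: ready={E} → run E
t=17: ready={E} → run E
t=18: ready={E} → run E
t=19: (idle)
t=20: (idle)
t=21: (idle)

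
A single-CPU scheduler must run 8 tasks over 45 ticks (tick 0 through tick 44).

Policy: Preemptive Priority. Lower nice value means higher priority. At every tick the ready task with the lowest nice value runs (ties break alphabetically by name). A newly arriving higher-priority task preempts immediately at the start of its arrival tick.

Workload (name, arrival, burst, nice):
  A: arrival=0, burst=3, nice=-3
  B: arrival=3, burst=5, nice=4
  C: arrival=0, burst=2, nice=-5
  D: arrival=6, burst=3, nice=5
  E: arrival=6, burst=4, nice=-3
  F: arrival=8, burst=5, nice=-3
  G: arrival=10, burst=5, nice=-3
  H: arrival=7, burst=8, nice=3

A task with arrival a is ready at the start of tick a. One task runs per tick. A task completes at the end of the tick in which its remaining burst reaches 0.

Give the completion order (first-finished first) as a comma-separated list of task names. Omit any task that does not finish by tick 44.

completion order = C, A, E, F, G, H, B, D

t=0: ready={A,C} → run C
t=1: ready={A,C} → run C
t=2: ready={A} → run A
t=3: ready={A,B} → run A
t=4: ready={A,B} → run A
t=5: ready={B} → run B
t=6: ready={B,D,E} → run E
t=7: ready={B,D,E,H} → run E
t=8: ready={B,D,E,F,H} → run E
t=9: ready={B,D,E,F,H} → run E
t=10: ready={B,D,F,G,H} → run F
t=11: ready={B,D,F,G,H} → run F
t=12: ready={B,D,F,G,H} → run F
t=13: ready={B,D,F,G,H} → run F
t=14: ready={B,D,F,G,H} → run F
t=15: ready={B,D,G,H} → run G
t=16: ready={B,D,G,H} → run G
t=17: ready={B,D,G,H} → run G
t=18: ready={B,D,G,H} → run G
t=19: ready={B,D,G,H} → run G
t=20: ready={B,D,H} → run H
t=21: ready={B,D,H} → run H
t=22: ready={B,D,H} → run H
t=23: ready={B,D,H} → run H
t=24: ready={B,D,H} → run H
t=25: ready={B,D,H} → run H
t=26: ready={B,D,H} → run H
t=27: ready={B,D,H} → run H
t=28: ready={B,D} → run B
t=29: ready={B,D} → run B
t=30: ready={B,D} → run B
t=31: ready={B,D} → run B
t=32: ready={D} → run D
t=33: ready={D} → run D
t=34: ready={D} → run D
t=35: (idle)
t=36: (idle)
t=37: (idle)
t=38: (idle)
t=39: (idle)
t=40: (idle)
t=41: (idle)
t=42: (idle)
t=43: (idle)
t=44: (idle)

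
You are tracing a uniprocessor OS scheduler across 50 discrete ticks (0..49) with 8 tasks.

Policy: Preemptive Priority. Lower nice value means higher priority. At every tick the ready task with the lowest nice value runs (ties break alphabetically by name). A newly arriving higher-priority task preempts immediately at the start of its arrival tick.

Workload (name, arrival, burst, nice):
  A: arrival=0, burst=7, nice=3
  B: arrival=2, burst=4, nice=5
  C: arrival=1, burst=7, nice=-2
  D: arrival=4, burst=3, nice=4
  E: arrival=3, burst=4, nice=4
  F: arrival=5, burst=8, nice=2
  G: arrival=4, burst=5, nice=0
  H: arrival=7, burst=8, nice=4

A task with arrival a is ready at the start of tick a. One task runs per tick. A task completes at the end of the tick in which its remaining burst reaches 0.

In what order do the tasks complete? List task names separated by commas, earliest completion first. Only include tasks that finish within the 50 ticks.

t=0: ready={A} → run A
t=1: ready={A,C} → run C
t=2: ready={A,B,C} → run C
t=3: ready={A,B,C,E} → run C
t=4: ready={A,B,C,D,E,G} → run C
t=5: ready={A,B,C,D,E,F,G} → run C
t=6: ready={A,B,C,D,E,F,G} → run C
t=7: ready={A,B,C,D,E,F,G,H} → run C
t=8: ready={A,B,D,E,F,G,H} → run G
t=9: ready={A,B,D,E,F,G,H} → run G
t=10: ready={A,B,D,E,F,G,H} → run G
t=11: ready={A,B,D,E,F,G,H} → run G
t=12: ready={A,B,D,E,F,G,H} → run G
t=13: ready={A,B,D,E,F,H} → run F
t=14: ready={A,B,D,E,F,H} → run F
t=15: ready={A,B,D,E,F,H} → run F
t=16: ready={A,B,D,E,F,H} → run F
t=17: ready={A,B,D,E,F,H} → run F
t=18: ready={A,B,D,E,F,H} → run F
t=19: ready={A,B,D,E,F,H} → run F
t=20: ready={A,B,D,E,F,H} → run F
t=21: ready={A,B,D,E,H} → run A
t=22: ready={A,B,D,E,H} → run A
t=23: ready={A,B,D,E,H} → run A
t=24: ready={A,B,D,E,H} → run A
t=25: ready={A,B,D,E,H} → run A
t=26: ready={A,B,D,E,H} → run A
t=27: ready={B,D,E,H} → run D
t=28: ready={B,D,E,H} → run D
t=29: ready={B,D,E,H} → run D
t=30: ready={B,E,H} → run E
t=31: ready={B,E,H} → run E
t=32: ready={B,E,H} → run E
t=33: ready={B,E,H} → run E
t=34: ready={B,H} → run H
t=35: ready={B,H} → run H
t=36: ready={B,H} → run H
t=37: ready={B,H} → run H
t=38: ready={B,H} → run H
t=39: ready={B,H} → run H
t=40: ready={B,H} → run H
t=41: ready={B,H} → run H
t=42: ready={B} → run B
t=43: ready={B} → run B
t=44: ready={B} → run B
t=45: ready={B} → run B
t=46: (idle)
t=47: (idle)
t=48: (idle)
t=49: (idle)

completion order = C, G, F, A, D, E, H, B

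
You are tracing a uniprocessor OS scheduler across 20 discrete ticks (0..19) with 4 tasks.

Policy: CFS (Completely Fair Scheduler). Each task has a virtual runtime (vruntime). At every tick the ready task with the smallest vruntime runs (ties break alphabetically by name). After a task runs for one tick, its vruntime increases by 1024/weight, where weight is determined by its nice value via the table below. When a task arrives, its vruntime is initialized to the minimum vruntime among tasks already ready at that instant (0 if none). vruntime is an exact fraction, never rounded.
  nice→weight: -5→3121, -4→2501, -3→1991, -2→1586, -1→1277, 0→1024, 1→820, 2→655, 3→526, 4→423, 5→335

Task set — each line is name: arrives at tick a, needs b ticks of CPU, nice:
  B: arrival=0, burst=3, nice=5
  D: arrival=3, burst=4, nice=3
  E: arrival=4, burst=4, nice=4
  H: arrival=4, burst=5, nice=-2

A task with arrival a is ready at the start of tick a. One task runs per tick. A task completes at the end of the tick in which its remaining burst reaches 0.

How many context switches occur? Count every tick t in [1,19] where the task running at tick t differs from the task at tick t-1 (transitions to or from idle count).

context switches = 9

t=0: vr[B=0] → run B
t=1: vr[B=1024/335] → run B
t=2: vr[B=2048/335] → run B
t=3: vr[D=0] → run D
t=4: vr[D=512/263 E=512/263 H=512/263] → run D
t=5: vr[D=1024/263 E=512/263 H=512/263] → run E
t=6: vr[D=1024/263 E=485888/111249 H=512/263] → run H
t=7: vr[D=1024/263 E=485888/111249 H=540672/208559] → run H
t=8: vr[D=1024/263 E=485888/111249 H=675328/208559] → run H
t=9: vr[D=1024/263 E=485888/111249 H=809984/208559] → run H
t=10: vr[D=1024/263 E=485888/111249 H=944640/208559] → run D
t=11: vr[D=1536/263 E=485888/111249 H=944640/208559] → run E
t=12: vr[D=1536/263 E=755200/111249 H=944640/208559] → run H
t=13: vr[D=1536/263 E=755200/111249] → run D
t=14: vr[E=755200/111249] → run E
t=15: vr[E=341504/37083] → run E
t=16: (idle)
t=17: (idle)
t=18: (idle)
t=19: (idle)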